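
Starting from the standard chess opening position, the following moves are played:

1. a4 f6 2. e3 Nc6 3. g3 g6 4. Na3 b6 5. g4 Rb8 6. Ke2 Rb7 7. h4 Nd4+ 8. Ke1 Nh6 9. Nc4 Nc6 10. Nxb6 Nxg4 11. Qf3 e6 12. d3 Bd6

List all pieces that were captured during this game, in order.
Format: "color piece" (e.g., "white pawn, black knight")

Tracking captures:
  Nxb6: captured black pawn
  Nxg4: captured white pawn

black pawn, white pawn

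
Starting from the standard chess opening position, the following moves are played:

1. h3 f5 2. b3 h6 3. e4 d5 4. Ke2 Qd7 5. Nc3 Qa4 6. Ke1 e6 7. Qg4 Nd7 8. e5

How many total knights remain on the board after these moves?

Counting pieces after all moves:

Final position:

  a b c d e f g h
  ─────────────────
8│♜ · ♝ · ♚ ♝ ♞ ♜│8
7│♟ ♟ ♟ ♞ · · ♟ ·│7
6│· · · · ♟ · · ♟│6
5│· · · ♟ ♙ ♟ · ·│5
4│♛ · · · · · ♕ ·│4
3│· ♙ ♘ · · · · ♙│3
2│♙ · ♙ ♙ · ♙ ♙ ·│2
1│♖ · ♗ · ♔ ♗ ♘ ♖│1
  ─────────────────
  a b c d e f g h


4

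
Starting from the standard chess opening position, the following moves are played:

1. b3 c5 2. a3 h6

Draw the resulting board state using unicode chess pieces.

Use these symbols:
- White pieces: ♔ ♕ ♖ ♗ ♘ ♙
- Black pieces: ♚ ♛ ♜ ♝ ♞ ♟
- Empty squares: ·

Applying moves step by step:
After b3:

♜ ♞ ♝ ♛ ♚ ♝ ♞ ♜
♟ ♟ ♟ ♟ ♟ ♟ ♟ ♟
· · · · · · · ·
· · · · · · · ·
· · · · · · · ·
· ♙ · · · · · ·
♙ · ♙ ♙ ♙ ♙ ♙ ♙
♖ ♘ ♗ ♕ ♔ ♗ ♘ ♖


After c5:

♜ ♞ ♝ ♛ ♚ ♝ ♞ ♜
♟ ♟ · ♟ ♟ ♟ ♟ ♟
· · · · · · · ·
· · ♟ · · · · ·
· · · · · · · ·
· ♙ · · · · · ·
♙ · ♙ ♙ ♙ ♙ ♙ ♙
♖ ♘ ♗ ♕ ♔ ♗ ♘ ♖


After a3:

♜ ♞ ♝ ♛ ♚ ♝ ♞ ♜
♟ ♟ · ♟ ♟ ♟ ♟ ♟
· · · · · · · ·
· · ♟ · · · · ·
· · · · · · · ·
♙ ♙ · · · · · ·
· · ♙ ♙ ♙ ♙ ♙ ♙
♖ ♘ ♗ ♕ ♔ ♗ ♘ ♖


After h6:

♜ ♞ ♝ ♛ ♚ ♝ ♞ ♜
♟ ♟ · ♟ ♟ ♟ ♟ ·
· · · · · · · ♟
· · ♟ · · · · ·
· · · · · · · ·
♙ ♙ · · · · · ·
· · ♙ ♙ ♙ ♙ ♙ ♙
♖ ♘ ♗ ♕ ♔ ♗ ♘ ♖



  a b c d e f g h
  ─────────────────
8│♜ ♞ ♝ ♛ ♚ ♝ ♞ ♜│8
7│♟ ♟ · ♟ ♟ ♟ ♟ ·│7
6│· · · · · · · ♟│6
5│· · ♟ · · · · ·│5
4│· · · · · · · ·│4
3│♙ ♙ · · · · · ·│3
2│· · ♙ ♙ ♙ ♙ ♙ ♙│2
1│♖ ♘ ♗ ♕ ♔ ♗ ♘ ♖│1
  ─────────────────
  a b c d e f g h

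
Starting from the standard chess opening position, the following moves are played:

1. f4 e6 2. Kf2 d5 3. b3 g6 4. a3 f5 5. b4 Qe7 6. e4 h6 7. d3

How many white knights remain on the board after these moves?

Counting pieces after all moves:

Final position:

  a b c d e f g h
  ─────────────────
8│♜ ♞ ♝ · ♚ ♝ ♞ ♜│8
7│♟ ♟ ♟ · ♛ · · ·│7
6│· · · · ♟ · ♟ ♟│6
5│· · · ♟ · ♟ · ·│5
4│· ♙ · · ♙ ♙ · ·│4
3│♙ · · ♙ · · · ·│3
2│· · ♙ · · ♔ ♙ ♙│2
1│♖ ♘ ♗ ♕ · ♗ ♘ ♖│1
  ─────────────────
  a b c d e f g h


2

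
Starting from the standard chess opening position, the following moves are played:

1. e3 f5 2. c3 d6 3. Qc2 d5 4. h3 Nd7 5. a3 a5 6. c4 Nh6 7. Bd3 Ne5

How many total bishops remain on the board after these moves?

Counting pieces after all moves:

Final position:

  a b c d e f g h
  ─────────────────
8│♜ · ♝ ♛ ♚ ♝ · ♜│8
7│· ♟ ♟ · ♟ · ♟ ♟│7
6│· · · · · · · ♞│6
5│♟ · · ♟ ♞ ♟ · ·│5
4│· · ♙ · · · · ·│4
3│♙ · · ♗ ♙ · · ♙│3
2│· ♙ ♕ ♙ · ♙ ♙ ·│2
1│♖ ♘ ♗ · ♔ · ♘ ♖│1
  ─────────────────
  a b c d e f g h


4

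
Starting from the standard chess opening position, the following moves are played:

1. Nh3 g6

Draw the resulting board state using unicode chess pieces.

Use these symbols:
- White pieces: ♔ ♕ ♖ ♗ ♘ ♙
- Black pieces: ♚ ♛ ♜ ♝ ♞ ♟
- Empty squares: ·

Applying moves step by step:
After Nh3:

♜ ♞ ♝ ♛ ♚ ♝ ♞ ♜
♟ ♟ ♟ ♟ ♟ ♟ ♟ ♟
· · · · · · · ·
· · · · · · · ·
· · · · · · · ·
· · · · · · · ♘
♙ ♙ ♙ ♙ ♙ ♙ ♙ ♙
♖ ♘ ♗ ♕ ♔ ♗ · ♖


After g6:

♜ ♞ ♝ ♛ ♚ ♝ ♞ ♜
♟ ♟ ♟ ♟ ♟ ♟ · ♟
· · · · · · ♟ ·
· · · · · · · ·
· · · · · · · ·
· · · · · · · ♘
♙ ♙ ♙ ♙ ♙ ♙ ♙ ♙
♖ ♘ ♗ ♕ ♔ ♗ · ♖



  a b c d e f g h
  ─────────────────
8│♜ ♞ ♝ ♛ ♚ ♝ ♞ ♜│8
7│♟ ♟ ♟ ♟ ♟ ♟ · ♟│7
6│· · · · · · ♟ ·│6
5│· · · · · · · ·│5
4│· · · · · · · ·│4
3│· · · · · · · ♘│3
2│♙ ♙ ♙ ♙ ♙ ♙ ♙ ♙│2
1│♖ ♘ ♗ ♕ ♔ ♗ · ♖│1
  ─────────────────
  a b c d e f g h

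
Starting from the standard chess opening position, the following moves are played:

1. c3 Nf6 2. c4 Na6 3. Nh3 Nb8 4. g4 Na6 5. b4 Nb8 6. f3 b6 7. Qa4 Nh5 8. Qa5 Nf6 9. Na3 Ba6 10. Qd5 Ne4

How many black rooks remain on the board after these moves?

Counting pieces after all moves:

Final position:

  a b c d e f g h
  ─────────────────
8│♜ ♞ · ♛ ♚ ♝ · ♜│8
7│♟ · ♟ ♟ ♟ ♟ ♟ ♟│7
6│♝ ♟ · · · · · ·│6
5│· · · ♕ · · · ·│5
4│· ♙ ♙ · ♞ · ♙ ·│4
3│♘ · · · · ♙ · ♘│3
2│♙ · · ♙ ♙ · · ♙│2
1│♖ · ♗ · ♔ ♗ · ♖│1
  ─────────────────
  a b c d e f g h


2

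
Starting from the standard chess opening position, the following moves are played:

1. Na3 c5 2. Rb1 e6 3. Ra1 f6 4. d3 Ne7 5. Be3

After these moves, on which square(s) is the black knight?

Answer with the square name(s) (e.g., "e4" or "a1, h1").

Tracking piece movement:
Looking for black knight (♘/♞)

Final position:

  a b c d e f g h
  ─────────────────
8│♜ ♞ ♝ ♛ ♚ ♝ · ♜│8
7│♟ ♟ · ♟ ♞ · ♟ ♟│7
6│· · · · ♟ ♟ · ·│6
5│· · ♟ · · · · ·│5
4│· · · · · · · ·│4
3│♘ · · ♙ ♗ · · ·│3
2│♙ ♙ ♙ · ♙ ♙ ♙ ♙│2
1│♖ · · ♕ ♔ ♗ ♘ ♖│1
  ─────────────────
  a b c d e f g h


b8, e7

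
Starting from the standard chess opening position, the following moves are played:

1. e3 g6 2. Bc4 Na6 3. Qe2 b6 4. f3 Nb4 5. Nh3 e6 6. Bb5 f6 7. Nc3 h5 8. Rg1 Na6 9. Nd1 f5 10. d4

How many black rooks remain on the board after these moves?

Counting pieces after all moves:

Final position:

  a b c d e f g h
  ─────────────────
8│♜ · ♝ ♛ ♚ ♝ ♞ ♜│8
7│♟ · ♟ ♟ · · · ·│7
6│♞ ♟ · · ♟ · ♟ ·│6
5│· ♗ · · · ♟ · ♟│5
4│· · · ♙ · · · ·│4
3│· · · · ♙ ♙ · ♘│3
2│♙ ♙ ♙ · ♕ · ♙ ♙│2
1│♖ · ♗ ♘ ♔ · ♖ ·│1
  ─────────────────
  a b c d e f g h


2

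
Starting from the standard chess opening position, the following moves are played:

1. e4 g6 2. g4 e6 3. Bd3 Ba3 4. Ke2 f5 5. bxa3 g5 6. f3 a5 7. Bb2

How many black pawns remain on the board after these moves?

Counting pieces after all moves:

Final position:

  a b c d e f g h
  ─────────────────
8│♜ ♞ ♝ ♛ ♚ · ♞ ♜│8
7│· ♟ ♟ ♟ · · · ♟│7
6│· · · · ♟ · · ·│6
5│♟ · · · · ♟ ♟ ·│5
4│· · · · ♙ · ♙ ·│4
3│♙ · · ♗ · ♙ · ·│3
2│♙ ♗ ♙ ♙ ♔ · · ♙│2
1│♖ ♘ · ♕ · · ♘ ♖│1
  ─────────────────
  a b c d e f g h


8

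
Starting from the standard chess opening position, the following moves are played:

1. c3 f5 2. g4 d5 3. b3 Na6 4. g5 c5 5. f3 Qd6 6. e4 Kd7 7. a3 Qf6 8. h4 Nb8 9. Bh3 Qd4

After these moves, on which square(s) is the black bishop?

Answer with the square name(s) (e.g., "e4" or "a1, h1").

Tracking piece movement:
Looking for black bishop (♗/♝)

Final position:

  a b c d e f g h
  ─────────────────
8│♜ ♞ ♝ · · ♝ ♞ ♜│8
7│♟ ♟ · ♚ ♟ · ♟ ♟│7
6│· · · · · · · ·│6
5│· · ♟ ♟ · ♟ ♙ ·│5
4│· · · ♛ ♙ · · ♙│4
3│♙ ♙ ♙ · · ♙ · ♗│3
2│· · · ♙ · · · ·│2
1│♖ ♘ ♗ ♕ ♔ · ♘ ♖│1
  ─────────────────
  a b c d e f g h


c8, f8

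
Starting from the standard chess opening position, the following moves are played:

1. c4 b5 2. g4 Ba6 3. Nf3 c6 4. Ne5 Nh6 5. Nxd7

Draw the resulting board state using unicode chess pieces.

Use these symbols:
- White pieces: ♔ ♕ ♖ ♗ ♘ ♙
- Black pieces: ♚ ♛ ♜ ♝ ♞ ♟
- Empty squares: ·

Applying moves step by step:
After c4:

♜ ♞ ♝ ♛ ♚ ♝ ♞ ♜
♟ ♟ ♟ ♟ ♟ ♟ ♟ ♟
· · · · · · · ·
· · · · · · · ·
· · ♙ · · · · ·
· · · · · · · ·
♙ ♙ · ♙ ♙ ♙ ♙ ♙
♖ ♘ ♗ ♕ ♔ ♗ ♘ ♖


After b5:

♜ ♞ ♝ ♛ ♚ ♝ ♞ ♜
♟ · ♟ ♟ ♟ ♟ ♟ ♟
· · · · · · · ·
· ♟ · · · · · ·
· · ♙ · · · · ·
· · · · · · · ·
♙ ♙ · ♙ ♙ ♙ ♙ ♙
♖ ♘ ♗ ♕ ♔ ♗ ♘ ♖


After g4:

♜ ♞ ♝ ♛ ♚ ♝ ♞ ♜
♟ · ♟ ♟ ♟ ♟ ♟ ♟
· · · · · · · ·
· ♟ · · · · · ·
· · ♙ · · · ♙ ·
· · · · · · · ·
♙ ♙ · ♙ ♙ ♙ · ♙
♖ ♘ ♗ ♕ ♔ ♗ ♘ ♖


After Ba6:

♜ ♞ · ♛ ♚ ♝ ♞ ♜
♟ · ♟ ♟ ♟ ♟ ♟ ♟
♝ · · · · · · ·
· ♟ · · · · · ·
· · ♙ · · · ♙ ·
· · · · · · · ·
♙ ♙ · ♙ ♙ ♙ · ♙
♖ ♘ ♗ ♕ ♔ ♗ ♘ ♖


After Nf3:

♜ ♞ · ♛ ♚ ♝ ♞ ♜
♟ · ♟ ♟ ♟ ♟ ♟ ♟
♝ · · · · · · ·
· ♟ · · · · · ·
· · ♙ · · · ♙ ·
· · · · · ♘ · ·
♙ ♙ · ♙ ♙ ♙ · ♙
♖ ♘ ♗ ♕ ♔ ♗ · ♖


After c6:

♜ ♞ · ♛ ♚ ♝ ♞ ♜
♟ · · ♟ ♟ ♟ ♟ ♟
♝ · ♟ · · · · ·
· ♟ · · · · · ·
· · ♙ · · · ♙ ·
· · · · · ♘ · ·
♙ ♙ · ♙ ♙ ♙ · ♙
♖ ♘ ♗ ♕ ♔ ♗ · ♖


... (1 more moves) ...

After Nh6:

♜ ♞ · ♛ ♚ ♝ · ♜
♟ · · ♟ ♟ ♟ ♟ ♟
♝ · ♟ · · · · ♞
· ♟ · · ♘ · · ·
· · ♙ · · · ♙ ·
· · · · · · · ·
♙ ♙ · ♙ ♙ ♙ · ♙
♖ ♘ ♗ ♕ ♔ ♗ · ♖


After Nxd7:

♜ ♞ · ♛ ♚ ♝ · ♜
♟ · · ♘ ♟ ♟ ♟ ♟
♝ · ♟ · · · · ♞
· ♟ · · · · · ·
· · ♙ · · · ♙ ·
· · · · · · · ·
♙ ♙ · ♙ ♙ ♙ · ♙
♖ ♘ ♗ ♕ ♔ ♗ · ♖



  a b c d e f g h
  ─────────────────
8│♜ ♞ · ♛ ♚ ♝ · ♜│8
7│♟ · · ♘ ♟ ♟ ♟ ♟│7
6│♝ · ♟ · · · · ♞│6
5│· ♟ · · · · · ·│5
4│· · ♙ · · · ♙ ·│4
3│· · · · · · · ·│3
2│♙ ♙ · ♙ ♙ ♙ · ♙│2
1│♖ ♘ ♗ ♕ ♔ ♗ · ♖│1
  ─────────────────
  a b c d e f g h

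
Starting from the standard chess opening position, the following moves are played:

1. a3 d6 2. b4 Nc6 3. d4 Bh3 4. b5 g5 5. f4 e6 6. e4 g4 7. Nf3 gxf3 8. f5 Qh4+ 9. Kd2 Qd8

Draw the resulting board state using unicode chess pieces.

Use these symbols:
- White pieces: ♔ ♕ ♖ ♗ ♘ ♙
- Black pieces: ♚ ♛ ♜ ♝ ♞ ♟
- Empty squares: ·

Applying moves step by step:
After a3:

♜ ♞ ♝ ♛ ♚ ♝ ♞ ♜
♟ ♟ ♟ ♟ ♟ ♟ ♟ ♟
· · · · · · · ·
· · · · · · · ·
· · · · · · · ·
♙ · · · · · · ·
· ♙ ♙ ♙ ♙ ♙ ♙ ♙
♖ ♘ ♗ ♕ ♔ ♗ ♘ ♖


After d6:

♜ ♞ ♝ ♛ ♚ ♝ ♞ ♜
♟ ♟ ♟ · ♟ ♟ ♟ ♟
· · · ♟ · · · ·
· · · · · · · ·
· · · · · · · ·
♙ · · · · · · ·
· ♙ ♙ ♙ ♙ ♙ ♙ ♙
♖ ♘ ♗ ♕ ♔ ♗ ♘ ♖


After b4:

♜ ♞ ♝ ♛ ♚ ♝ ♞ ♜
♟ ♟ ♟ · ♟ ♟ ♟ ♟
· · · ♟ · · · ·
· · · · · · · ·
· ♙ · · · · · ·
♙ · · · · · · ·
· · ♙ ♙ ♙ ♙ ♙ ♙
♖ ♘ ♗ ♕ ♔ ♗ ♘ ♖


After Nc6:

♜ · ♝ ♛ ♚ ♝ ♞ ♜
♟ ♟ ♟ · ♟ ♟ ♟ ♟
· · ♞ ♟ · · · ·
· · · · · · · ·
· ♙ · · · · · ·
♙ · · · · · · ·
· · ♙ ♙ ♙ ♙ ♙ ♙
♖ ♘ ♗ ♕ ♔ ♗ ♘ ♖


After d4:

♜ · ♝ ♛ ♚ ♝ ♞ ♜
♟ ♟ ♟ · ♟ ♟ ♟ ♟
· · ♞ ♟ · · · ·
· · · · · · · ·
· ♙ · ♙ · · · ·
♙ · · · · · · ·
· · ♙ · ♙ ♙ ♙ ♙
♖ ♘ ♗ ♕ ♔ ♗ ♘ ♖


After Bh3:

♜ · · ♛ ♚ ♝ ♞ ♜
♟ ♟ ♟ · ♟ ♟ ♟ ♟
· · ♞ ♟ · · · ·
· · · · · · · ·
· ♙ · ♙ · · · ·
♙ · · · · · · ♝
· · ♙ · ♙ ♙ ♙ ♙
♖ ♘ ♗ ♕ ♔ ♗ ♘ ♖


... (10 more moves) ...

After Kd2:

♜ · · · ♚ ♝ ♞ ♜
♟ ♟ ♟ · · ♟ · ♟
· · ♞ ♟ ♟ · · ·
· ♙ · · · ♙ · ·
· · · ♙ ♙ · · ♛
♙ · · · · ♟ · ♝
· · ♙ ♔ · · ♙ ♙
♖ ♘ ♗ ♕ · ♗ · ♖


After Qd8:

♜ · · ♛ ♚ ♝ ♞ ♜
♟ ♟ ♟ · · ♟ · ♟
· · ♞ ♟ ♟ · · ·
· ♙ · · · ♙ · ·
· · · ♙ ♙ · · ·
♙ · · · · ♟ · ♝
· · ♙ ♔ · · ♙ ♙
♖ ♘ ♗ ♕ · ♗ · ♖



  a b c d e f g h
  ─────────────────
8│♜ · · ♛ ♚ ♝ ♞ ♜│8
7│♟ ♟ ♟ · · ♟ · ♟│7
6│· · ♞ ♟ ♟ · · ·│6
5│· ♙ · · · ♙ · ·│5
4│· · · ♙ ♙ · · ·│4
3│♙ · · · · ♟ · ♝│3
2│· · ♙ ♔ · · ♙ ♙│2
1│♖ ♘ ♗ ♕ · ♗ · ♖│1
  ─────────────────
  a b c d e f g h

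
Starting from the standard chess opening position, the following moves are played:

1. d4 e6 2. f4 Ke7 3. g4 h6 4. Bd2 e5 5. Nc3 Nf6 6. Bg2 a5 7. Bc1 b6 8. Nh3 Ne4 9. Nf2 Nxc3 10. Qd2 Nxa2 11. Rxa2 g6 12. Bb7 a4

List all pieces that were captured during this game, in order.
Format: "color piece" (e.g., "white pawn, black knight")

Tracking captures:
  Nxc3: captured white knight
  Nxa2: captured white pawn
  Rxa2: captured black knight

white knight, white pawn, black knight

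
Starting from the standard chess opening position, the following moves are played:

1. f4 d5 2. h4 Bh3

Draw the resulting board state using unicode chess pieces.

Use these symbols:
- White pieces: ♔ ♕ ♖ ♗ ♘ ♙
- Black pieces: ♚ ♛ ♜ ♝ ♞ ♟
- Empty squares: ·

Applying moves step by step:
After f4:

♜ ♞ ♝ ♛ ♚ ♝ ♞ ♜
♟ ♟ ♟ ♟ ♟ ♟ ♟ ♟
· · · · · · · ·
· · · · · · · ·
· · · · · ♙ · ·
· · · · · · · ·
♙ ♙ ♙ ♙ ♙ · ♙ ♙
♖ ♘ ♗ ♕ ♔ ♗ ♘ ♖


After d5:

♜ ♞ ♝ ♛ ♚ ♝ ♞ ♜
♟ ♟ ♟ · ♟ ♟ ♟ ♟
· · · · · · · ·
· · · ♟ · · · ·
· · · · · ♙ · ·
· · · · · · · ·
♙ ♙ ♙ ♙ ♙ · ♙ ♙
♖ ♘ ♗ ♕ ♔ ♗ ♘ ♖


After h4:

♜ ♞ ♝ ♛ ♚ ♝ ♞ ♜
♟ ♟ ♟ · ♟ ♟ ♟ ♟
· · · · · · · ·
· · · ♟ · · · ·
· · · · · ♙ · ♙
· · · · · · · ·
♙ ♙ ♙ ♙ ♙ · ♙ ·
♖ ♘ ♗ ♕ ♔ ♗ ♘ ♖


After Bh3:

♜ ♞ · ♛ ♚ ♝ ♞ ♜
♟ ♟ ♟ · ♟ ♟ ♟ ♟
· · · · · · · ·
· · · ♟ · · · ·
· · · · · ♙ · ♙
· · · · · · · ♝
♙ ♙ ♙ ♙ ♙ · ♙ ·
♖ ♘ ♗ ♕ ♔ ♗ ♘ ♖



  a b c d e f g h
  ─────────────────
8│♜ ♞ · ♛ ♚ ♝ ♞ ♜│8
7│♟ ♟ ♟ · ♟ ♟ ♟ ♟│7
6│· · · · · · · ·│6
5│· · · ♟ · · · ·│5
4│· · · · · ♙ · ♙│4
3│· · · · · · · ♝│3
2│♙ ♙ ♙ ♙ ♙ · ♙ ·│2
1│♖ ♘ ♗ ♕ ♔ ♗ ♘ ♖│1
  ─────────────────
  a b c d e f g h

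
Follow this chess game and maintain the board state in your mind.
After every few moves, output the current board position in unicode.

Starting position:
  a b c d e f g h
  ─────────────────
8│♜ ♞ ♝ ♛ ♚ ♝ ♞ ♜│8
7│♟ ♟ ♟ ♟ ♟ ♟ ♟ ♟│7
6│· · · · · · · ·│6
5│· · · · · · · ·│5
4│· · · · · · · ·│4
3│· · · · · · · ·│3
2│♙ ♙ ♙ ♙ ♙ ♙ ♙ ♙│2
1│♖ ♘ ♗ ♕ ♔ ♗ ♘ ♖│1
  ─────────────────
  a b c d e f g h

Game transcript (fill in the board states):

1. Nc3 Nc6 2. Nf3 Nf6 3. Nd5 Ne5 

  a b c d e f g h
  ─────────────────
8│♜ · ♝ ♛ ♚ ♝ · ♜│8
7│♟ ♟ ♟ ♟ ♟ ♟ ♟ ♟│7
6│· · · · · ♞ · ·│6
5│· · · ♘ ♞ · · ·│5
4│· · · · · · · ·│4
3│· · · · · ♘ · ·│3
2│♙ ♙ ♙ ♙ ♙ ♙ ♙ ♙│2
1│♖ · ♗ ♕ ♔ ♗ · ♖│1
  ─────────────────
  a b c d e f g h

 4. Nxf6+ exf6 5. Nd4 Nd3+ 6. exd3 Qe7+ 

  a b c d e f g h
  ─────────────────
8│♜ · ♝ · ♚ ♝ · ♜│8
7│♟ ♟ ♟ ♟ ♛ ♟ ♟ ♟│7
6│· · · · · ♟ · ·│6
5│· · · · · · · ·│5
4│· · · ♘ · · · ·│4
3│· · · ♙ · · · ·│3
2│♙ ♙ ♙ ♙ · ♙ ♙ ♙│2
1│♖ · ♗ ♕ ♔ ♗ · ♖│1
  ─────────────────
  a b c d e f g h

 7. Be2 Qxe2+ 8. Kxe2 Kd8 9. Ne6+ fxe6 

  a b c d e f g h
  ─────────────────
8│♜ · ♝ ♚ · ♝ · ♜│8
7│♟ ♟ ♟ ♟ · · ♟ ♟│7
6│· · · · ♟ ♟ · ·│6
5│· · · · · · · ·│5
4│· · · · · · · ·│4
3│· · · ♙ · · · ·│3
2│♙ ♙ ♙ ♙ ♔ ♙ ♙ ♙│2
1│♖ · ♗ ♕ · · · ♖│1
  ─────────────────
  a b c d e f g h

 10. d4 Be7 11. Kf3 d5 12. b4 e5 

  a b c d e f g h
  ─────────────────
8│♜ · ♝ ♚ · · · ♜│8
7│♟ ♟ ♟ · ♝ · ♟ ♟│7
6│· · · · · ♟ · ·│6
5│· · · ♟ ♟ · · ·│5
4│· ♙ · ♙ · · · ·│4
3│· · · · · ♔ · ·│3
2│♙ · ♙ ♙ · ♙ ♙ ♙│2
1│♖ · ♗ ♕ · · · ♖│1
  ─────────────────
  a b c d e f g h

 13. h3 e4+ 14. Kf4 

  a b c d e f g h
  ─────────────────
8│♜ · ♝ ♚ · · · ♜│8
7│♟ ♟ ♟ · ♝ · ♟ ♟│7
6│· · · · · ♟ · ·│6
5│· · · ♟ · · · ·│5
4│· ♙ · ♙ ♟ ♔ · ·│4
3│· · · · · · · ♙│3
2│♙ · ♙ ♙ · ♙ ♙ ·│2
1│♖ · ♗ ♕ · · · ♖│1
  ─────────────────
  a b c d e f g h


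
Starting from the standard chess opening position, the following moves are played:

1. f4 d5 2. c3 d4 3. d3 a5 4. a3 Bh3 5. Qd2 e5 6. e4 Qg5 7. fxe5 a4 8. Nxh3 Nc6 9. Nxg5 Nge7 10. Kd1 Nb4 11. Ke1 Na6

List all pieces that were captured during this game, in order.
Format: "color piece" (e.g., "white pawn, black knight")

Tracking captures:
  fxe5: captured black pawn
  Nxh3: captured black bishop
  Nxg5: captured black queen

black pawn, black bishop, black queen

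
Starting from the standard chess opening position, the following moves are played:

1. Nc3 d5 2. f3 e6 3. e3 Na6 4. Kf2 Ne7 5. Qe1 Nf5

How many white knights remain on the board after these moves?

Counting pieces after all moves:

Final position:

  a b c d e f g h
  ─────────────────
8│♜ · ♝ ♛ ♚ ♝ · ♜│8
7│♟ ♟ ♟ · · ♟ ♟ ♟│7
6│♞ · · · ♟ · · ·│6
5│· · · ♟ · ♞ · ·│5
4│· · · · · · · ·│4
3│· · ♘ · ♙ ♙ · ·│3
2│♙ ♙ ♙ ♙ · ♔ ♙ ♙│2
1│♖ · ♗ · ♕ ♗ ♘ ♖│1
  ─────────────────
  a b c d e f g h


2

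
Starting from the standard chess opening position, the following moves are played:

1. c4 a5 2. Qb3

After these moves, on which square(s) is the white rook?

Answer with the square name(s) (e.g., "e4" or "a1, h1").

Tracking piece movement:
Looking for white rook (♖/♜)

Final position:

  a b c d e f g h
  ─────────────────
8│♜ ♞ ♝ ♛ ♚ ♝ ♞ ♜│8
7│· ♟ ♟ ♟ ♟ ♟ ♟ ♟│7
6│· · · · · · · ·│6
5│♟ · · · · · · ·│5
4│· · ♙ · · · · ·│4
3│· ♕ · · · · · ·│3
2│♙ ♙ · ♙ ♙ ♙ ♙ ♙│2
1│♖ ♘ ♗ · ♔ ♗ ♘ ♖│1
  ─────────────────
  a b c d e f g h


a1, h1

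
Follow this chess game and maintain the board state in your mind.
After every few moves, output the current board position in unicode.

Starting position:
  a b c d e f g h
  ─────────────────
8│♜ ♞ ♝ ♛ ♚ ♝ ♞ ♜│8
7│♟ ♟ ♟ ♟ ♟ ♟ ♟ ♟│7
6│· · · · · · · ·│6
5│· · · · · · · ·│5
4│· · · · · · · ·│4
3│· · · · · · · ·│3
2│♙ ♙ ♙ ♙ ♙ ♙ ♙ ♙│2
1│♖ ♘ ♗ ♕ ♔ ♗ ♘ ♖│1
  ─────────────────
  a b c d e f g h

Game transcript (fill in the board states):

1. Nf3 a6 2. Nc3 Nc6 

  a b c d e f g h
  ─────────────────
8│♜ · ♝ ♛ ♚ ♝ ♞ ♜│8
7│· ♟ ♟ ♟ ♟ ♟ ♟ ♟│7
6│♟ · ♞ · · · · ·│6
5│· · · · · · · ·│5
4│· · · · · · · ·│4
3│· · ♘ · · ♘ · ·│3
2│♙ ♙ ♙ ♙ ♙ ♙ ♙ ♙│2
1│♖ · ♗ ♕ ♔ ♗ · ♖│1
  ─────────────────
  a b c d e f g h

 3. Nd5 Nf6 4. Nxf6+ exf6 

  a b c d e f g h
  ─────────────────
8│♜ · ♝ ♛ ♚ ♝ · ♜│8
7│· ♟ ♟ ♟ · ♟ ♟ ♟│7
6│♟ · ♞ · · ♟ · ·│6
5│· · · · · · · ·│5
4│· · · · · · · ·│4
3│· · · · · ♘ · ·│3
2│♙ ♙ ♙ ♙ ♙ ♙ ♙ ♙│2
1│♖ · ♗ ♕ ♔ ♗ · ♖│1
  ─────────────────
  a b c d e f g h

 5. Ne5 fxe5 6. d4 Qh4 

  a b c d e f g h
  ─────────────────
8│♜ · ♝ · ♚ ♝ · ♜│8
7│· ♟ ♟ ♟ · ♟ ♟ ♟│7
6│♟ · ♞ · · · · ·│6
5│· · · · ♟ · · ·│5
4│· · · ♙ · · · ♛│4
3│· · · · · · · ·│3
2│♙ ♙ ♙ · ♙ ♙ ♙ ♙│2
1│♖ · ♗ ♕ ♔ ♗ · ♖│1
  ─────────────────
  a b c d e f g h

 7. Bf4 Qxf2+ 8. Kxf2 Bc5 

  a b c d e f g h
  ─────────────────
8│♜ · ♝ · ♚ · · ♜│8
7│· ♟ ♟ ♟ · ♟ ♟ ♟│7
6│♟ · ♞ · · · · ·│6
5│· · ♝ · ♟ · · ·│5
4│· · · ♙ · ♗ · ·│4
3│· · · · · · · ·│3
2│♙ ♙ ♙ · ♙ ♔ ♙ ♙│2
1│♖ · · ♕ · ♗ · ♖│1
  ─────────────────
  a b c d e f g h

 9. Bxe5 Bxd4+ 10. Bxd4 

  a b c d e f g h
  ─────────────────
8│♜ · ♝ · ♚ · · ♜│8
7│· ♟ ♟ ♟ · ♟ ♟ ♟│7
6│♟ · ♞ · · · · ·│6
5│· · · · · · · ·│5
4│· · · ♗ · · · ·│4
3│· · · · · · · ·│3
2│♙ ♙ ♙ · ♙ ♔ ♙ ♙│2
1│♖ · · ♕ · ♗ · ♖│1
  ─────────────────
  a b c d e f g h


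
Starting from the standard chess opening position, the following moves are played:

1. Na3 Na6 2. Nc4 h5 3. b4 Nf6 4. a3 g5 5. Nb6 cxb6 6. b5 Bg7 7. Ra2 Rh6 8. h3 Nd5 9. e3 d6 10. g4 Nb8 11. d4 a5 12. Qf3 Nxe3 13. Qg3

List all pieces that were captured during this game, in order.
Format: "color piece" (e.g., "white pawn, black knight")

Tracking captures:
  cxb6: captured white knight
  Nxe3: captured white pawn

white knight, white pawn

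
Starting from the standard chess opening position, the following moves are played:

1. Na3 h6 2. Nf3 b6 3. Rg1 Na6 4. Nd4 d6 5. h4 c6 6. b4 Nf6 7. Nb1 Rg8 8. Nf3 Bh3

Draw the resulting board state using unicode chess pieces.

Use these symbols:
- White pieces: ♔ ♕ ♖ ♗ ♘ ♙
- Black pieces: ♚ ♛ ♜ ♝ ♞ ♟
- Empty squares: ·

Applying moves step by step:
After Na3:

♜ ♞ ♝ ♛ ♚ ♝ ♞ ♜
♟ ♟ ♟ ♟ ♟ ♟ ♟ ♟
· · · · · · · ·
· · · · · · · ·
· · · · · · · ·
♘ · · · · · · ·
♙ ♙ ♙ ♙ ♙ ♙ ♙ ♙
♖ · ♗ ♕ ♔ ♗ ♘ ♖


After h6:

♜ ♞ ♝ ♛ ♚ ♝ ♞ ♜
♟ ♟ ♟ ♟ ♟ ♟ ♟ ·
· · · · · · · ♟
· · · · · · · ·
· · · · · · · ·
♘ · · · · · · ·
♙ ♙ ♙ ♙ ♙ ♙ ♙ ♙
♖ · ♗ ♕ ♔ ♗ ♘ ♖


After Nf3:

♜ ♞ ♝ ♛ ♚ ♝ ♞ ♜
♟ ♟ ♟ ♟ ♟ ♟ ♟ ·
· · · · · · · ♟
· · · · · · · ·
· · · · · · · ·
♘ · · · · ♘ · ·
♙ ♙ ♙ ♙ ♙ ♙ ♙ ♙
♖ · ♗ ♕ ♔ ♗ · ♖


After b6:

♜ ♞ ♝ ♛ ♚ ♝ ♞ ♜
♟ · ♟ ♟ ♟ ♟ ♟ ·
· ♟ · · · · · ♟
· · · · · · · ·
· · · · · · · ·
♘ · · · · ♘ · ·
♙ ♙ ♙ ♙ ♙ ♙ ♙ ♙
♖ · ♗ ♕ ♔ ♗ · ♖


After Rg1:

♜ ♞ ♝ ♛ ♚ ♝ ♞ ♜
♟ · ♟ ♟ ♟ ♟ ♟ ·
· ♟ · · · · · ♟
· · · · · · · ·
· · · · · · · ·
♘ · · · · ♘ · ·
♙ ♙ ♙ ♙ ♙ ♙ ♙ ♙
♖ · ♗ ♕ ♔ ♗ ♖ ·


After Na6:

♜ · ♝ ♛ ♚ ♝ ♞ ♜
♟ · ♟ ♟ ♟ ♟ ♟ ·
♞ ♟ · · · · · ♟
· · · · · · · ·
· · · · · · · ·
♘ · · · · ♘ · ·
♙ ♙ ♙ ♙ ♙ ♙ ♙ ♙
♖ · ♗ ♕ ♔ ♗ ♖ ·


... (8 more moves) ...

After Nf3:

♜ · ♝ ♛ ♚ ♝ ♜ ·
♟ · · · ♟ ♟ ♟ ·
♞ ♟ ♟ ♟ · ♞ · ♟
· · · · · · · ·
· ♙ · · · · · ♙
· · · · · ♘ · ·
♙ · ♙ ♙ ♙ ♙ ♙ ·
♖ ♘ ♗ ♕ ♔ ♗ ♖ ·


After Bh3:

♜ · · ♛ ♚ ♝ ♜ ·
♟ · · · ♟ ♟ ♟ ·
♞ ♟ ♟ ♟ · ♞ · ♟
· · · · · · · ·
· ♙ · · · · · ♙
· · · · · ♘ · ♝
♙ · ♙ ♙ ♙ ♙ ♙ ·
♖ ♘ ♗ ♕ ♔ ♗ ♖ ·



  a b c d e f g h
  ─────────────────
8│♜ · · ♛ ♚ ♝ ♜ ·│8
7│♟ · · · ♟ ♟ ♟ ·│7
6│♞ ♟ ♟ ♟ · ♞ · ♟│6
5│· · · · · · · ·│5
4│· ♙ · · · · · ♙│4
3│· · · · · ♘ · ♝│3
2│♙ · ♙ ♙ ♙ ♙ ♙ ·│2
1│♖ ♘ ♗ ♕ ♔ ♗ ♖ ·│1
  ─────────────────
  a b c d e f g h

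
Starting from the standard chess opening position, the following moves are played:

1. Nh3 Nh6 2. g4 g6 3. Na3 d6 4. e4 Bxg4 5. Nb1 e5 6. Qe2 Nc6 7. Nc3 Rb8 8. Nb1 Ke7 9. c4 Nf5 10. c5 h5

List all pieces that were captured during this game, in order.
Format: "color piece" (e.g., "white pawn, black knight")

Tracking captures:
  Bxg4: captured white pawn

white pawn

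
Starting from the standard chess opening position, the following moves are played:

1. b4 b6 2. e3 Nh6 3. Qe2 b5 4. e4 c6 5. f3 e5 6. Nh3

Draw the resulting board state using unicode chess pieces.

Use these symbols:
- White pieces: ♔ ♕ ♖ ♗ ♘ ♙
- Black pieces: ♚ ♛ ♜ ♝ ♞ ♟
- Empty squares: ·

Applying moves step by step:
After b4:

♜ ♞ ♝ ♛ ♚ ♝ ♞ ♜
♟ ♟ ♟ ♟ ♟ ♟ ♟ ♟
· · · · · · · ·
· · · · · · · ·
· ♙ · · · · · ·
· · · · · · · ·
♙ · ♙ ♙ ♙ ♙ ♙ ♙
♖ ♘ ♗ ♕ ♔ ♗ ♘ ♖


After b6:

♜ ♞ ♝ ♛ ♚ ♝ ♞ ♜
♟ · ♟ ♟ ♟ ♟ ♟ ♟
· ♟ · · · · · ·
· · · · · · · ·
· ♙ · · · · · ·
· · · · · · · ·
♙ · ♙ ♙ ♙ ♙ ♙ ♙
♖ ♘ ♗ ♕ ♔ ♗ ♘ ♖


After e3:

♜ ♞ ♝ ♛ ♚ ♝ ♞ ♜
♟ · ♟ ♟ ♟ ♟ ♟ ♟
· ♟ · · · · · ·
· · · · · · · ·
· ♙ · · · · · ·
· · · · ♙ · · ·
♙ · ♙ ♙ · ♙ ♙ ♙
♖ ♘ ♗ ♕ ♔ ♗ ♘ ♖


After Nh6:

♜ ♞ ♝ ♛ ♚ ♝ · ♜
♟ · ♟ ♟ ♟ ♟ ♟ ♟
· ♟ · · · · · ♞
· · · · · · · ·
· ♙ · · · · · ·
· · · · ♙ · · ·
♙ · ♙ ♙ · ♙ ♙ ♙
♖ ♘ ♗ ♕ ♔ ♗ ♘ ♖


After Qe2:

♜ ♞ ♝ ♛ ♚ ♝ · ♜
♟ · ♟ ♟ ♟ ♟ ♟ ♟
· ♟ · · · · · ♞
· · · · · · · ·
· ♙ · · · · · ·
· · · · ♙ · · ·
♙ · ♙ ♙ ♕ ♙ ♙ ♙
♖ ♘ ♗ · ♔ ♗ ♘ ♖


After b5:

♜ ♞ ♝ ♛ ♚ ♝ · ♜
♟ · ♟ ♟ ♟ ♟ ♟ ♟
· · · · · · · ♞
· ♟ · · · · · ·
· ♙ · · · · · ·
· · · · ♙ · · ·
♙ · ♙ ♙ ♕ ♙ ♙ ♙
♖ ♘ ♗ · ♔ ♗ ♘ ♖


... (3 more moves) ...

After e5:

♜ ♞ ♝ ♛ ♚ ♝ · ♜
♟ · · ♟ · ♟ ♟ ♟
· · ♟ · · · · ♞
· ♟ · · ♟ · · ·
· ♙ · · ♙ · · ·
· · · · · ♙ · ·
♙ · ♙ ♙ ♕ · ♙ ♙
♖ ♘ ♗ · ♔ ♗ ♘ ♖


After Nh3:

♜ ♞ ♝ ♛ ♚ ♝ · ♜
♟ · · ♟ · ♟ ♟ ♟
· · ♟ · · · · ♞
· ♟ · · ♟ · · ·
· ♙ · · ♙ · · ·
· · · · · ♙ · ♘
♙ · ♙ ♙ ♕ · ♙ ♙
♖ ♘ ♗ · ♔ ♗ · ♖



  a b c d e f g h
  ─────────────────
8│♜ ♞ ♝ ♛ ♚ ♝ · ♜│8
7│♟ · · ♟ · ♟ ♟ ♟│7
6│· · ♟ · · · · ♞│6
5│· ♟ · · ♟ · · ·│5
4│· ♙ · · ♙ · · ·│4
3│· · · · · ♙ · ♘│3
2│♙ · ♙ ♙ ♕ · ♙ ♙│2
1│♖ ♘ ♗ · ♔ ♗ · ♖│1
  ─────────────────
  a b c d e f g h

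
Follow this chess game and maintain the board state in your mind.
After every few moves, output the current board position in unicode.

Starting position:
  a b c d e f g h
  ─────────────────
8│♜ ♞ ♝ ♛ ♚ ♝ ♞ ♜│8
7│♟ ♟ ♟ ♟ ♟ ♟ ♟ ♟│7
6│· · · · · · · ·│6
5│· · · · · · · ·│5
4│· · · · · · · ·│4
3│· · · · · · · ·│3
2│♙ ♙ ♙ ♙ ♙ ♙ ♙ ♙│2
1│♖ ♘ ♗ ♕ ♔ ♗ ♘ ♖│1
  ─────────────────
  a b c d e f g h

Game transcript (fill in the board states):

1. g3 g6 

  a b c d e f g h
  ─────────────────
8│♜ ♞ ♝ ♛ ♚ ♝ ♞ ♜│8
7│♟ ♟ ♟ ♟ ♟ ♟ · ♟│7
6│· · · · · · ♟ ·│6
5│· · · · · · · ·│5
4│· · · · · · · ·│4
3│· · · · · · ♙ ·│3
2│♙ ♙ ♙ ♙ ♙ ♙ · ♙│2
1│♖ ♘ ♗ ♕ ♔ ♗ ♘ ♖│1
  ─────────────────
  a b c d e f g h

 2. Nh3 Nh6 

  a b c d e f g h
  ─────────────────
8│♜ ♞ ♝ ♛ ♚ ♝ · ♜│8
7│♟ ♟ ♟ ♟ ♟ ♟ · ♟│7
6│· · · · · · ♟ ♞│6
5│· · · · · · · ·│5
4│· · · · · · · ·│4
3│· · · · · · ♙ ♘│3
2│♙ ♙ ♙ ♙ ♙ ♙ · ♙│2
1│♖ ♘ ♗ ♕ ♔ ♗ · ♖│1
  ─────────────────
  a b c d e f g h

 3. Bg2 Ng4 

  a b c d e f g h
  ─────────────────
8│♜ ♞ ♝ ♛ ♚ ♝ · ♜│8
7│♟ ♟ ♟ ♟ ♟ ♟ · ♟│7
6│· · · · · · ♟ ·│6
5│· · · · · · · ·│5
4│· · · · · · ♞ ·│4
3│· · · · · · ♙ ♘│3
2│♙ ♙ ♙ ♙ ♙ ♙ ♗ ♙│2
1│♖ ♘ ♗ ♕ ♔ · · ♖│1
  ─────────────────
  a b c d e f g h

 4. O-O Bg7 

  a b c d e f g h
  ─────────────────
8│♜ ♞ ♝ ♛ ♚ · · ♜│8
7│♟ ♟ ♟ ♟ ♟ ♟ ♝ ♟│7
6│· · · · · · ♟ ·│6
5│· · · · · · · ·│5
4│· · · · · · ♞ ·│4
3│· · · · · · ♙ ♘│3
2│♙ ♙ ♙ ♙ ♙ ♙ ♗ ♙│2
1│♖ ♘ ♗ ♕ · ♖ ♔ ·│1
  ─────────────────
  a b c d e f g h

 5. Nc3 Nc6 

  a b c d e f g h
  ─────────────────
8│♜ · ♝ ♛ ♚ · · ♜│8
7│♟ ♟ ♟ ♟ ♟ ♟ ♝ ♟│7
6│· · ♞ · · · ♟ ·│6
5│· · · · · · · ·│5
4│· · · · · · ♞ ·│4
3│· · ♘ · · · ♙ ♘│3
2│♙ ♙ ♙ ♙ ♙ ♙ ♗ ♙│2
1│♖ · ♗ ♕ · ♖ ♔ ·│1
  ─────────────────
  a b c d e f g h



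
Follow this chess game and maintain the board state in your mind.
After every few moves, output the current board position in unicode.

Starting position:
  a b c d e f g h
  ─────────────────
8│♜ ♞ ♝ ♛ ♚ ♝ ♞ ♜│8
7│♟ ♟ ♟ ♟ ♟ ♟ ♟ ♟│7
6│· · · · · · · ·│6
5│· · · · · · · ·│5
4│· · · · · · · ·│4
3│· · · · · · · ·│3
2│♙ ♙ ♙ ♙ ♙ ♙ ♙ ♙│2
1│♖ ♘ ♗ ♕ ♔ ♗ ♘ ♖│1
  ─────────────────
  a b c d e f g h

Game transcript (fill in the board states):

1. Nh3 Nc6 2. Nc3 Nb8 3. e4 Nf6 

  a b c d e f g h
  ─────────────────
8│♜ ♞ ♝ ♛ ♚ ♝ · ♜│8
7│♟ ♟ ♟ ♟ ♟ ♟ ♟ ♟│7
6│· · · · · ♞ · ·│6
5│· · · · · · · ·│5
4│· · · · ♙ · · ·│4
3│· · ♘ · · · · ♘│3
2│♙ ♙ ♙ ♙ · ♙ ♙ ♙│2
1│♖ · ♗ ♕ ♔ ♗ · ♖│1
  ─────────────────
  a b c d e f g h

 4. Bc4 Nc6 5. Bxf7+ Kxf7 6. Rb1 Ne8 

  a b c d e f g h
  ─────────────────
8│♜ · ♝ ♛ ♞ ♝ · ♜│8
7│♟ ♟ ♟ ♟ ♟ ♚ ♟ ♟│7
6│· · ♞ · · · · ·│6
5│· · · · · · · ·│5
4│· · · · ♙ · · ·│4
3│· · ♘ · · · · ♘│3
2│♙ ♙ ♙ ♙ · ♙ ♙ ♙│2
1│· ♖ ♗ ♕ ♔ · · ♖│1
  ─────────────────
  a b c d e f g h

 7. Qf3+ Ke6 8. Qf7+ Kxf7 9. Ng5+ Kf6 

  a b c d e f g h
  ─────────────────
8│♜ · ♝ ♛ ♞ ♝ · ♜│8
7│♟ ♟ ♟ ♟ ♟ · ♟ ♟│7
6│· · ♞ · · ♚ · ·│6
5│· · · · · · ♘ ·│5
4│· · · · ♙ · · ·│4
3│· · ♘ · · · · ·│3
2│♙ ♙ ♙ ♙ · ♙ ♙ ♙│2
1│· ♖ ♗ · ♔ · · ♖│1
  ─────────────────
  a b c d e f g h

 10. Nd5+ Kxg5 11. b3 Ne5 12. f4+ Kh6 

  a b c d e f g h
  ─────────────────
8│♜ · ♝ ♛ ♞ ♝ · ♜│8
7│♟ ♟ ♟ ♟ ♟ · ♟ ♟│7
6│· · · · · · · ♚│6
5│· · · ♘ ♞ · · ·│5
4│· · · · ♙ ♙ · ·│4
3│· ♙ · · · · · ·│3
2│♙ · ♙ ♙ · · ♙ ♙│2
1│· ♖ ♗ · ♔ · · ♖│1
  ─────────────────
  a b c d e f g h

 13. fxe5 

  a b c d e f g h
  ─────────────────
8│♜ · ♝ ♛ ♞ ♝ · ♜│8
7│♟ ♟ ♟ ♟ ♟ · ♟ ♟│7
6│· · · · · · · ♚│6
5│· · · ♘ ♙ · · ·│5
4│· · · · ♙ · · ·│4
3│· ♙ · · · · · ·│3
2│♙ · ♙ ♙ · · ♙ ♙│2
1│· ♖ ♗ · ♔ · · ♖│1
  ─────────────────
  a b c d e f g h


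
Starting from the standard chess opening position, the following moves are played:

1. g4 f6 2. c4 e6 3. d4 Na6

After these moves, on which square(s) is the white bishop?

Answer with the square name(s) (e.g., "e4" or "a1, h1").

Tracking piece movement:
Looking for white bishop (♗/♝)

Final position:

  a b c d e f g h
  ─────────────────
8│♜ · ♝ ♛ ♚ ♝ ♞ ♜│8
7│♟ ♟ ♟ ♟ · · ♟ ♟│7
6│♞ · · · ♟ ♟ · ·│6
5│· · · · · · · ·│5
4│· · ♙ ♙ · · ♙ ·│4
3│· · · · · · · ·│3
2│♙ ♙ · · ♙ ♙ · ♙│2
1│♖ ♘ ♗ ♕ ♔ ♗ ♘ ♖│1
  ─────────────────
  a b c d e f g h


c1, f1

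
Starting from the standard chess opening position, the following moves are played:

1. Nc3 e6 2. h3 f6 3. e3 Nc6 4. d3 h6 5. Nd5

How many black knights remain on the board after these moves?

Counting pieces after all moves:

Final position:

  a b c d e f g h
  ─────────────────
8│♜ · ♝ ♛ ♚ ♝ ♞ ♜│8
7│♟ ♟ ♟ ♟ · · ♟ ·│7
6│· · ♞ · ♟ ♟ · ♟│6
5│· · · ♘ · · · ·│5
4│· · · · · · · ·│4
3│· · · ♙ ♙ · · ♙│3
2│♙ ♙ ♙ · · ♙ ♙ ·│2
1│♖ · ♗ ♕ ♔ ♗ ♘ ♖│1
  ─────────────────
  a b c d e f g h


2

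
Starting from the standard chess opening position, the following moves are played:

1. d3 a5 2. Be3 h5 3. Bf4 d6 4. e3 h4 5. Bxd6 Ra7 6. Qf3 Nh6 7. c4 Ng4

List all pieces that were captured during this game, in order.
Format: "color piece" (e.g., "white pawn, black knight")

Tracking captures:
  Bxd6: captured black pawn

black pawn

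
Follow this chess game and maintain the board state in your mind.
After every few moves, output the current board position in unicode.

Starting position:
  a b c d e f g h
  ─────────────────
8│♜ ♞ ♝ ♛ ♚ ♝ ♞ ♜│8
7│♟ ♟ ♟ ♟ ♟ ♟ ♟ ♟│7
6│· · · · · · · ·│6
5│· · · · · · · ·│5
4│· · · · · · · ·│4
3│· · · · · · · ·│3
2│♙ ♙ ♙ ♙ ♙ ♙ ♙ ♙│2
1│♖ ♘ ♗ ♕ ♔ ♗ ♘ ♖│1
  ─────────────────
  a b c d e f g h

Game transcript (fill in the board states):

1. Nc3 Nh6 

  a b c d e f g h
  ─────────────────
8│♜ ♞ ♝ ♛ ♚ ♝ · ♜│8
7│♟ ♟ ♟ ♟ ♟ ♟ ♟ ♟│7
6│· · · · · · · ♞│6
5│· · · · · · · ·│5
4│· · · · · · · ·│4
3│· · ♘ · · · · ·│3
2│♙ ♙ ♙ ♙ ♙ ♙ ♙ ♙│2
1│♖ · ♗ ♕ ♔ ♗ ♘ ♖│1
  ─────────────────
  a b c d e f g h

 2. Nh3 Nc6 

  a b c d e f g h
  ─────────────────
8│♜ · ♝ ♛ ♚ ♝ · ♜│8
7│♟ ♟ ♟ ♟ ♟ ♟ ♟ ♟│7
6│· · ♞ · · · · ♞│6
5│· · · · · · · ·│5
4│· · · · · · · ·│4
3│· · ♘ · · · · ♘│3
2│♙ ♙ ♙ ♙ ♙ ♙ ♙ ♙│2
1│♖ · ♗ ♕ ♔ ♗ · ♖│1
  ─────────────────
  a b c d e f g h

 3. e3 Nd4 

  a b c d e f g h
  ─────────────────
8│♜ · ♝ ♛ ♚ ♝ · ♜│8
7│♟ ♟ ♟ ♟ ♟ ♟ ♟ ♟│7
6│· · · · · · · ♞│6
5│· · · · · · · ·│5
4│· · · ♞ · · · ·│4
3│· · ♘ · ♙ · · ♘│3
2│♙ ♙ ♙ ♙ · ♙ ♙ ♙│2
1│♖ · ♗ ♕ ♔ ♗ · ♖│1
  ─────────────────
  a b c d e f g h



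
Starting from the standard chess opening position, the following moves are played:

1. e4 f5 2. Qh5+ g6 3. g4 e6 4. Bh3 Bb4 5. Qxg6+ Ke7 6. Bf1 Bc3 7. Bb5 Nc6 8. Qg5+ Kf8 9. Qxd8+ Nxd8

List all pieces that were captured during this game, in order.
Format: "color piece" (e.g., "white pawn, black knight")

Tracking captures:
  Qxg6+: captured black pawn
  Qxd8+: captured black queen
  Nxd8: captured white queen

black pawn, black queen, white queen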